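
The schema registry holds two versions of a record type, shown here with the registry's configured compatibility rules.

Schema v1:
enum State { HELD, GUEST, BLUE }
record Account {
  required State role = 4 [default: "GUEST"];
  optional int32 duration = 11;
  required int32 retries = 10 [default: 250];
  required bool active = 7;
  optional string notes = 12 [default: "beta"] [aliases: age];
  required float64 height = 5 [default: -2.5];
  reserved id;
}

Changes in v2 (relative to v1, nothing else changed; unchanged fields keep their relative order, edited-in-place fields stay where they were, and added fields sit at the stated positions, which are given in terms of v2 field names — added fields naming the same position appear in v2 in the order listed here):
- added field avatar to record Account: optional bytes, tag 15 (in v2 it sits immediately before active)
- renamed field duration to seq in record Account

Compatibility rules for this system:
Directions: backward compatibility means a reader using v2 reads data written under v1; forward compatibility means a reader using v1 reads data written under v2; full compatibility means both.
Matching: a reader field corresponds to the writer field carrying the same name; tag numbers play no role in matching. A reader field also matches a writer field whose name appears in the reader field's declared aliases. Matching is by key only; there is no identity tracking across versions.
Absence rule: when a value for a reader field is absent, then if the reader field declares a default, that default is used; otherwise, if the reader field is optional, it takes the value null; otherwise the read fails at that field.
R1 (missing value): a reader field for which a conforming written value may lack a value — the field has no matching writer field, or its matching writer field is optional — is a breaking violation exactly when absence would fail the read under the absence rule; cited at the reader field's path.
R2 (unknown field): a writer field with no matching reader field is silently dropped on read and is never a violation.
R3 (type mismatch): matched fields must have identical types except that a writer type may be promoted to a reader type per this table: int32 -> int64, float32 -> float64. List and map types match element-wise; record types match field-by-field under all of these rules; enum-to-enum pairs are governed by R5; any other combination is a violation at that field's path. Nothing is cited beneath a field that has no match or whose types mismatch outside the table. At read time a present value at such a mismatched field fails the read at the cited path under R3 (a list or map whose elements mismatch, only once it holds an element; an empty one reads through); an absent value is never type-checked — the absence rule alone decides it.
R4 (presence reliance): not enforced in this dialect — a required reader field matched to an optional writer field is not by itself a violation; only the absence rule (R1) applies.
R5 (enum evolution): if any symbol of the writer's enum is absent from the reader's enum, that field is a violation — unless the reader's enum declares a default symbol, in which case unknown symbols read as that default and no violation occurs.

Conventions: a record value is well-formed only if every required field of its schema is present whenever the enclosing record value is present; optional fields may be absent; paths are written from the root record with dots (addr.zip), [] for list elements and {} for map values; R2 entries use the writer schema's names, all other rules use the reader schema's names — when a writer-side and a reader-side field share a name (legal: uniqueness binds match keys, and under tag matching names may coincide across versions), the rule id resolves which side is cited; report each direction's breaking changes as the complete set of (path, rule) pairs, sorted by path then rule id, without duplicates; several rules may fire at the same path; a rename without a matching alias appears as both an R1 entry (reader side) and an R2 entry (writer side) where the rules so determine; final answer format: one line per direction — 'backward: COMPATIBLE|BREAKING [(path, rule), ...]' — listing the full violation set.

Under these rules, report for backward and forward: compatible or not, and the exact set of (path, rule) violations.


in Account below, arrows point writer -> reader
backward analysis of Account with v2 as reader and v1 as writer:
  State -> State, writer required: role aligns to role
  no writer field matches reader seq
  int32 -> int32, writer required: retries aligns to retries
  no writer field matches reader avatar
  bool -> bool, writer required: active aligns to active
  string -> string, writer optional: notes aligns to notes
  float64 -> float64, writer required: height aligns to height
  writer field duration has no reader counterpart
  => backward: COMPATIBLE
forward analysis of Account with v1 as reader and v2 as writer:
  State -> State, writer required: role aligns to role
  no writer field matches reader duration
  int32 -> int32, writer required: retries aligns to retries
  bool -> bool, writer required: active aligns to active
  string -> string, writer optional: notes aligns to notes
  float64 -> float64, writer required: height aligns to height
  writer field seq has no reader counterpart
  writer field avatar has no reader counterpart
  => forward: COMPATIBLE

backward: COMPATIBLE []; forward: COMPATIBLE []


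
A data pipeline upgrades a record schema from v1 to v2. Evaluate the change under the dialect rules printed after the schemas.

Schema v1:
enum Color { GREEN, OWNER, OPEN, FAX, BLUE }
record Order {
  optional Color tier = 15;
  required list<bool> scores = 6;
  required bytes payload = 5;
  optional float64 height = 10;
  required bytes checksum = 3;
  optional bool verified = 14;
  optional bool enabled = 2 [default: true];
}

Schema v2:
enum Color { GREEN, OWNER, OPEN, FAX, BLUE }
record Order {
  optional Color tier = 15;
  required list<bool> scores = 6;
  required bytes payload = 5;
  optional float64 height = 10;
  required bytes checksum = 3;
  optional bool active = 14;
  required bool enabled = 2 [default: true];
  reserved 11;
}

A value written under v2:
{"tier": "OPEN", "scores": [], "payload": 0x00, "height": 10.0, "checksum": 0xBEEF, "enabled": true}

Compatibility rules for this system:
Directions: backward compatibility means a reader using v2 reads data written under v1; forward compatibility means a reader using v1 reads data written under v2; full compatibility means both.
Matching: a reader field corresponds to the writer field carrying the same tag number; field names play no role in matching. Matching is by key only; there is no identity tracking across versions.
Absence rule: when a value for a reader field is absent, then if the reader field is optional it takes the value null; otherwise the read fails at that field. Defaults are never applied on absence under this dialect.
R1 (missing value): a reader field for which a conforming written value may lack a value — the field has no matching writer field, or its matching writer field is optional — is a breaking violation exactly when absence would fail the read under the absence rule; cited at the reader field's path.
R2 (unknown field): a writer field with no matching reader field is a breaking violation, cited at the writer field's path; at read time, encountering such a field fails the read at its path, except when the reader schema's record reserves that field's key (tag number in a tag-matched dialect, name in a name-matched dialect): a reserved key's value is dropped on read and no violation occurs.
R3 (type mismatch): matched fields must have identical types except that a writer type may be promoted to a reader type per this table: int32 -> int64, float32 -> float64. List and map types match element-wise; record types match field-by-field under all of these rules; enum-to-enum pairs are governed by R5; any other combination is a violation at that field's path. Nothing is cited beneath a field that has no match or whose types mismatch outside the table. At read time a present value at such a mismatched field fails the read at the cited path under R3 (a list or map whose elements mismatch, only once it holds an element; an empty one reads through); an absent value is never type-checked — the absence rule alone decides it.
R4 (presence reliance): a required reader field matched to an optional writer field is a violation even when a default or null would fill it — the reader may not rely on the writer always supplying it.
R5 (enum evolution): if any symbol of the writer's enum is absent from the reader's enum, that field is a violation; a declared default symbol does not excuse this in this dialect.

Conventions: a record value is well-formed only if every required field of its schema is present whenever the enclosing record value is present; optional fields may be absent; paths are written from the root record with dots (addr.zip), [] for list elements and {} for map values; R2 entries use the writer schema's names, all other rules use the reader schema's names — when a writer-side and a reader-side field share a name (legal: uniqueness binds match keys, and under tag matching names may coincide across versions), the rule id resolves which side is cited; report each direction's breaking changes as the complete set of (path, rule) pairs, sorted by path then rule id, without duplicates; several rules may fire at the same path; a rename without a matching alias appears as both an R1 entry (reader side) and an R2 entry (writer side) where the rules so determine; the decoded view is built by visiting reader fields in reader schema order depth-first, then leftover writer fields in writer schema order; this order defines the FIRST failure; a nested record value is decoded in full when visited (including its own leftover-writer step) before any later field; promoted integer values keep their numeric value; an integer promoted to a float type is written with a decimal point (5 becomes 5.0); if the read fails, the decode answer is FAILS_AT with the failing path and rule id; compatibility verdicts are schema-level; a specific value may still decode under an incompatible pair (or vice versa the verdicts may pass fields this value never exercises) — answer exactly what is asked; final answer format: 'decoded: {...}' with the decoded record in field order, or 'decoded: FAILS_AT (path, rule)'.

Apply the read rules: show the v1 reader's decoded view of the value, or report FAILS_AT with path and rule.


decoded: {"tier": "OPEN", "scores": [], "payload": 0x00, "height": 10.0, "checksum": 0xBEEF, "verified": null, "enabled": true}

the writer's type comes first in each Order pair
decode walk for Order under reader schema v1:
  tier := "OPEN"
  scores := []
  payload := 0x00
  height := 10.0
  checksum := 0xBEEF
  verified := null (not supplied -> null)
  enabled := true
  => decoded: {"tier": "OPEN", "scores": [], "payload": 0x00, "height": 10.0, "checksum": 0xBEEF, "verified": null, "enabled": true}
the other Order changes do not affect what is asked:
  renamed field verified to active in record Order -> fires no rule on Order under this dialect and leaves the result unchanged
  field enabled in record Order: optional changed to required -> changes Order's schema-level verdicts only — the decode of this value is the same


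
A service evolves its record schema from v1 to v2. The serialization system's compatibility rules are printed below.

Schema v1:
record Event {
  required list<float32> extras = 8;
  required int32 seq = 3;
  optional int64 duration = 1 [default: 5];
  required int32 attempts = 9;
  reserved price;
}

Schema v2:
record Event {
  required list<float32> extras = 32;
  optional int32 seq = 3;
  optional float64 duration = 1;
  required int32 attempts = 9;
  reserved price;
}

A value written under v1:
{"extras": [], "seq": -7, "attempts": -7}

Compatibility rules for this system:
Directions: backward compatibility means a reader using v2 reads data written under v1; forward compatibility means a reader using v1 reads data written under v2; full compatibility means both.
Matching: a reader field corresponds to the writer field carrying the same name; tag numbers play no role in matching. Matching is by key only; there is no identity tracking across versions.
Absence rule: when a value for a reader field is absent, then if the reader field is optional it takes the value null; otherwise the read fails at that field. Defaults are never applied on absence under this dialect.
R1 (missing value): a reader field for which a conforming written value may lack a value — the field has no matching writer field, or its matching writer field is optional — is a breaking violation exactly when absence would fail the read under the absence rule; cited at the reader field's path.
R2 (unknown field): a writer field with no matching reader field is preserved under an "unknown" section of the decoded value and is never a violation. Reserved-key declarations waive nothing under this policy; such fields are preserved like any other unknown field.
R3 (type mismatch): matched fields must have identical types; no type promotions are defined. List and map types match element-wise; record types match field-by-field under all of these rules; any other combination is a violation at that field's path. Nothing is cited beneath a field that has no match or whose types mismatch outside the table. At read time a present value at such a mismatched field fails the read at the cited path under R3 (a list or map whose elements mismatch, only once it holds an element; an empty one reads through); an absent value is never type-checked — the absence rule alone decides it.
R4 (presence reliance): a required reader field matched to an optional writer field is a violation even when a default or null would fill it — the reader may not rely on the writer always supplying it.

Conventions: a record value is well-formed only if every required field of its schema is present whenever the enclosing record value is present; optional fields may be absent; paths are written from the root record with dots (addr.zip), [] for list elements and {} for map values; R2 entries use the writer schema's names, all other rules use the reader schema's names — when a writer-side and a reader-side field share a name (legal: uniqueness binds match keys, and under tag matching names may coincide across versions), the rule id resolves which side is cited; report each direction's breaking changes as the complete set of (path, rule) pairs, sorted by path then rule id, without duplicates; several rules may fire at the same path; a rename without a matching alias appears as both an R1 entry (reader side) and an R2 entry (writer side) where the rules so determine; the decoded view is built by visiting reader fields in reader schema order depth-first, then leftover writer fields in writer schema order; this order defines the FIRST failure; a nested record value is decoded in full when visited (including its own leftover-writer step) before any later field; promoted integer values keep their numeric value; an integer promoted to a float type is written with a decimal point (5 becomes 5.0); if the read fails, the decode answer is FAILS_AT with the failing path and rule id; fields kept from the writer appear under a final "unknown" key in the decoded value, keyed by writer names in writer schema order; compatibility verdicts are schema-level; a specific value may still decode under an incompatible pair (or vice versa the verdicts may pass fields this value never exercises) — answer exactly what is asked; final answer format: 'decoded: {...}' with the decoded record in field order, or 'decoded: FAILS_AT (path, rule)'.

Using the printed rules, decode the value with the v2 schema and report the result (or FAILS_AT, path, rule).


decoded: {"extras": [], "seq": -7, "duration": null, "attempts": -7}

the writer's type comes first in each Event pair
decode (reader v2):
  extras := []
  seq := -7
  duration := null (absent, optional -> null)
  attempts := -7
  => decoded: {"extras": [], "seq": -7, "duration": null, "attempts": -7}
checking off the Event differences that do not matter here:
  field seq in record Event: required changed to optional -> schema-level compatibility only; this Event value's decode is unchanged
  field extras in record Event: tag 8 changed to 32 -> inert under this dialect — no rule fires on Event and the result does not move
  field duration in record Event: type int64 changed to float64 (its default is dropped) -> schema-level compatibility only; this Event value's decode is unchanged


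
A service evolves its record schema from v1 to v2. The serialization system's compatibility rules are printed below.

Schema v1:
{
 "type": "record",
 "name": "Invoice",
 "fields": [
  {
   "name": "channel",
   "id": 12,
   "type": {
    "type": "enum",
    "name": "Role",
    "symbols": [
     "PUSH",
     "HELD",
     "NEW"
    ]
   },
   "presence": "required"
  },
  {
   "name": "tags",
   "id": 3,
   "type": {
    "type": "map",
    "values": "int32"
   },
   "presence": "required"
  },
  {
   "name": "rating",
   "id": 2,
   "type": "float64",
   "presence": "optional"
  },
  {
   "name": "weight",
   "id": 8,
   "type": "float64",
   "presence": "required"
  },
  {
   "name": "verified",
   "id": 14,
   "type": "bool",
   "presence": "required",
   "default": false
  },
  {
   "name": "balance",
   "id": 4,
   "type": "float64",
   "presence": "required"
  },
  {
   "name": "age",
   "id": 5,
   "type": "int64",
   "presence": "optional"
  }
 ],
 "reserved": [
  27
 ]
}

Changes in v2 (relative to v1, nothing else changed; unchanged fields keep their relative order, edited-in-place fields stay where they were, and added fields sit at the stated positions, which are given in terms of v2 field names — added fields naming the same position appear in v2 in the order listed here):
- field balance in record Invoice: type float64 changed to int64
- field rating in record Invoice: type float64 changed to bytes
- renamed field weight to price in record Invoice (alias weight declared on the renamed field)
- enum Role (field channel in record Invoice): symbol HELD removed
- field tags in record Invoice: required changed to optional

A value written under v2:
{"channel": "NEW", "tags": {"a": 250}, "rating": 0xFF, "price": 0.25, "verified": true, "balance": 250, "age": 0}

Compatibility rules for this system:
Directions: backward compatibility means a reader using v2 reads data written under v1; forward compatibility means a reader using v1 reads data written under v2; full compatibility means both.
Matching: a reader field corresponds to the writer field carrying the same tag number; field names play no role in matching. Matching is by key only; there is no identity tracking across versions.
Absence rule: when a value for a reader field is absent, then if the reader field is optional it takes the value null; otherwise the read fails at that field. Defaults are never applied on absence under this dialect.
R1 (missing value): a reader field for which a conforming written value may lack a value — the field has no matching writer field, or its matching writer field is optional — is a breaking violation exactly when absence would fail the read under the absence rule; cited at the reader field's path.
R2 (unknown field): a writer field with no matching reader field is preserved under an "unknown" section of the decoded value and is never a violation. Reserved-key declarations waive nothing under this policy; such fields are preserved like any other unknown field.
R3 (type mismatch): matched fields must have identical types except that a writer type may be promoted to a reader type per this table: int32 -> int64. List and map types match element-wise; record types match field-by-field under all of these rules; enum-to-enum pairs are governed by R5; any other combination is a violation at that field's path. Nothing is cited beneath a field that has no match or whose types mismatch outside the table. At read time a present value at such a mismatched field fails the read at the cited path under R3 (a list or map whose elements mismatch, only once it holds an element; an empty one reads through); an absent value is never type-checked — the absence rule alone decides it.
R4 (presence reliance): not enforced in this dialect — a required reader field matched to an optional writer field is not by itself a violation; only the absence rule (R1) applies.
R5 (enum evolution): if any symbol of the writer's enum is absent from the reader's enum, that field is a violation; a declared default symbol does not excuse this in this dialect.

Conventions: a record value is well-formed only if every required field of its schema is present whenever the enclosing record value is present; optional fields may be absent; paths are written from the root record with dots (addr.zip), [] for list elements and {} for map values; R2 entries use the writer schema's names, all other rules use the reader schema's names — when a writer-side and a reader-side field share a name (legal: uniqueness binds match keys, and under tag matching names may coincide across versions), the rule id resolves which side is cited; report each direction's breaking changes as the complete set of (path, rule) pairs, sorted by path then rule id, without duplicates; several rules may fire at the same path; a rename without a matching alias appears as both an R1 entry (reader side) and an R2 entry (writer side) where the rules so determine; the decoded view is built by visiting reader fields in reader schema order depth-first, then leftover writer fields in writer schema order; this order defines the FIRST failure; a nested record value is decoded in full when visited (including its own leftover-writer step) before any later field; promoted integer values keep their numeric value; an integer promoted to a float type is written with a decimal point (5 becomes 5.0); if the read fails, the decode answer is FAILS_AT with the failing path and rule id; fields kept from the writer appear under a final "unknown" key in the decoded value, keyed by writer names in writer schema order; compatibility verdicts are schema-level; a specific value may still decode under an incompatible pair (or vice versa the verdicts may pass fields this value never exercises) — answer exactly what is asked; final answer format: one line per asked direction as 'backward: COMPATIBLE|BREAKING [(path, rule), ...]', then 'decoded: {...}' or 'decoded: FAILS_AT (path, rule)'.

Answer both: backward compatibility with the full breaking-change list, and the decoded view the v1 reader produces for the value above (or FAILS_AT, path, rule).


backward: BREAKING [(balance, R3), (channel, R5), (rating, R3)]; decoded: FAILS_AT (rating, R3)

arrows below run writer -> reader for Invoice
backward on Invoice — v2 reading data written by v1:
  writer required, Role -> Role: reader channel maps from writer channel
  writer required, map<string, int32> -> map<string, int32>: reader tags maps from writer tags
  writer optional, float64 -> bytes: reader rating maps from writer rating
  writer required, float64 -> float64: reader price maps from writer weight
  writer required, bool -> bool: reader verified maps from writer verified
  writer required, float64 -> int64: reader balance maps from writer balance
  writer optional, int64 -> int64: reader age maps from writer age
  rule R3 violated at balance
  rule R5 violated at channel
  rule R3 violated at rating
  => backward: BREAKING (3)
decode walk for Invoice under reader schema v1:
  channel := "NEW"
  tags := {"a": 250}
  read fails at rating under R3
  => FAILS_AT (rating, R3)
the rest of the Invoice diff is inert for this question:
  renamed field weight to price in record Invoice (alias weight declared on the renamed field) -> triggers nothing under Invoice's printed rules — same verdict
  field tags in record Invoice: required changed to optional -> fires only in the forward direction of Invoice, which is not asked here


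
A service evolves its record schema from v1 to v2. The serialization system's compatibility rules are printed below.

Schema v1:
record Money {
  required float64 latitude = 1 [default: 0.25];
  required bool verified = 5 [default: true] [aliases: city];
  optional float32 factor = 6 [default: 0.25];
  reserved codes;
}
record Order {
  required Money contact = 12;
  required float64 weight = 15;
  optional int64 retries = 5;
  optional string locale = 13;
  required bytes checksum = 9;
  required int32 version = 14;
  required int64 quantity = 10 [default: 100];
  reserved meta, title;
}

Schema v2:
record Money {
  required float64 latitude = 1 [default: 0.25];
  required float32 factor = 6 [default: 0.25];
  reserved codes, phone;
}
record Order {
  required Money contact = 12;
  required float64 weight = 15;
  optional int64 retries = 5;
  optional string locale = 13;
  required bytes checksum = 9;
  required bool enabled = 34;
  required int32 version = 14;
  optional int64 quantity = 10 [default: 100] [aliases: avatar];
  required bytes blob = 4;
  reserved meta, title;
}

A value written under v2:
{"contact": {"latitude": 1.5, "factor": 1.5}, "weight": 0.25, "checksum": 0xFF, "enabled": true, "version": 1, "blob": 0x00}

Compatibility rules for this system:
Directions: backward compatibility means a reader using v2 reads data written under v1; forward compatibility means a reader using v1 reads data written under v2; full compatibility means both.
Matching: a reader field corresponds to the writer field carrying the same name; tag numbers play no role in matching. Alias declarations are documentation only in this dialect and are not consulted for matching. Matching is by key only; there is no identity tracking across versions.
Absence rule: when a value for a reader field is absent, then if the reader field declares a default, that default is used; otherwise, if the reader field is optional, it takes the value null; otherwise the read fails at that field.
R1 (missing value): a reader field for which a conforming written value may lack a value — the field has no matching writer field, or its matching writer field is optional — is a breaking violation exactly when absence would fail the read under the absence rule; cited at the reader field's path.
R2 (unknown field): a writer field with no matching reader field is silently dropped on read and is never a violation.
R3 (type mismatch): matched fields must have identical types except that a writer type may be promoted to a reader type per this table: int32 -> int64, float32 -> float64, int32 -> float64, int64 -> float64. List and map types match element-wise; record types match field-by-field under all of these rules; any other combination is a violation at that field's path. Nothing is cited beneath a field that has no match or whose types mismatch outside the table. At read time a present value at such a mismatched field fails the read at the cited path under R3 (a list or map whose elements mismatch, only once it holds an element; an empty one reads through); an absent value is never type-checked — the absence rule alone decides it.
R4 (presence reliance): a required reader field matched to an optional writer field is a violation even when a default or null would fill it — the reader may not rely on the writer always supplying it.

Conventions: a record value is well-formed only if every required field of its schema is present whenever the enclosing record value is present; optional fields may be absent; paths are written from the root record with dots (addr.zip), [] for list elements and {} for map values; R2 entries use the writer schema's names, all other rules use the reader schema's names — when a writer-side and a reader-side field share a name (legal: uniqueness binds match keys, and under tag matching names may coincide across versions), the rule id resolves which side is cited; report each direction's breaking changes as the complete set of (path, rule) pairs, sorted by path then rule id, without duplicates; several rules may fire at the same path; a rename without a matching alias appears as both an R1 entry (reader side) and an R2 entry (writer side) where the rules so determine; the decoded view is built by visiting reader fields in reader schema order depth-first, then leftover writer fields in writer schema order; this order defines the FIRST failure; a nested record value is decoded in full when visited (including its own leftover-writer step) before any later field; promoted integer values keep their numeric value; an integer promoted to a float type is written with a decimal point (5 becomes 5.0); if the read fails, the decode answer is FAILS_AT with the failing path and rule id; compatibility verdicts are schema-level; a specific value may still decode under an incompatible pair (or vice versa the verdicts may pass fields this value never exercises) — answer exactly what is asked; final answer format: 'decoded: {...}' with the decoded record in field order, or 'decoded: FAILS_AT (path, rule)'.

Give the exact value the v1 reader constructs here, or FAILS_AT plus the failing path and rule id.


each type pair in Order: writer, then reader
decode (reader v1):
  contact.latitude := 1.5
  contact.verified := true (no value, default fills)
  contact.factor := 1.5
  weight := 0.25
  retries := null (not supplied -> null)
  locale := null (not supplied -> null)
  checksum := 0xFF
  version := 1
  quantity := 100 (no value, default fills)
  writer enabled: unmatched, discarded
  writer blob: unmatched, discarded
  => decoded: {"contact": {"latitude": 1.5, "verified": true, "factor": 1.5}, "weight": 0.25, "retries": null, "locale": null, "checksum": 0xFF, "version": 1, "quantity": 100}
the rest of the Order diff is inert for this question:
  added field blob to record Order: required bytes, tag 4 (in v2 it sits last) -> matters for Order compatibility verdicts, not for this value's decode
  added field enabled to record Order: required bool, tag 34 (in v2 it sits immediately before version) -> matters for Order compatibility verdicts, not for this value's decode
  field factor in record Money: optional changed to required -> matters for Order compatibility verdicts, not for this value's decode
  removed field verified from record Money -> inert under this dialect — no rule fires on Order and the result does not move
  field quantity in record Order: required changed to optional -> matters for Order compatibility verdicts, not for this value's decode

decoded: {"contact": {"latitude": 1.5, "verified": true, "factor": 1.5}, "weight": 0.25, "retries": null, "locale": null, "checksum": 0xFF, "version": 1, "quantity": 100}


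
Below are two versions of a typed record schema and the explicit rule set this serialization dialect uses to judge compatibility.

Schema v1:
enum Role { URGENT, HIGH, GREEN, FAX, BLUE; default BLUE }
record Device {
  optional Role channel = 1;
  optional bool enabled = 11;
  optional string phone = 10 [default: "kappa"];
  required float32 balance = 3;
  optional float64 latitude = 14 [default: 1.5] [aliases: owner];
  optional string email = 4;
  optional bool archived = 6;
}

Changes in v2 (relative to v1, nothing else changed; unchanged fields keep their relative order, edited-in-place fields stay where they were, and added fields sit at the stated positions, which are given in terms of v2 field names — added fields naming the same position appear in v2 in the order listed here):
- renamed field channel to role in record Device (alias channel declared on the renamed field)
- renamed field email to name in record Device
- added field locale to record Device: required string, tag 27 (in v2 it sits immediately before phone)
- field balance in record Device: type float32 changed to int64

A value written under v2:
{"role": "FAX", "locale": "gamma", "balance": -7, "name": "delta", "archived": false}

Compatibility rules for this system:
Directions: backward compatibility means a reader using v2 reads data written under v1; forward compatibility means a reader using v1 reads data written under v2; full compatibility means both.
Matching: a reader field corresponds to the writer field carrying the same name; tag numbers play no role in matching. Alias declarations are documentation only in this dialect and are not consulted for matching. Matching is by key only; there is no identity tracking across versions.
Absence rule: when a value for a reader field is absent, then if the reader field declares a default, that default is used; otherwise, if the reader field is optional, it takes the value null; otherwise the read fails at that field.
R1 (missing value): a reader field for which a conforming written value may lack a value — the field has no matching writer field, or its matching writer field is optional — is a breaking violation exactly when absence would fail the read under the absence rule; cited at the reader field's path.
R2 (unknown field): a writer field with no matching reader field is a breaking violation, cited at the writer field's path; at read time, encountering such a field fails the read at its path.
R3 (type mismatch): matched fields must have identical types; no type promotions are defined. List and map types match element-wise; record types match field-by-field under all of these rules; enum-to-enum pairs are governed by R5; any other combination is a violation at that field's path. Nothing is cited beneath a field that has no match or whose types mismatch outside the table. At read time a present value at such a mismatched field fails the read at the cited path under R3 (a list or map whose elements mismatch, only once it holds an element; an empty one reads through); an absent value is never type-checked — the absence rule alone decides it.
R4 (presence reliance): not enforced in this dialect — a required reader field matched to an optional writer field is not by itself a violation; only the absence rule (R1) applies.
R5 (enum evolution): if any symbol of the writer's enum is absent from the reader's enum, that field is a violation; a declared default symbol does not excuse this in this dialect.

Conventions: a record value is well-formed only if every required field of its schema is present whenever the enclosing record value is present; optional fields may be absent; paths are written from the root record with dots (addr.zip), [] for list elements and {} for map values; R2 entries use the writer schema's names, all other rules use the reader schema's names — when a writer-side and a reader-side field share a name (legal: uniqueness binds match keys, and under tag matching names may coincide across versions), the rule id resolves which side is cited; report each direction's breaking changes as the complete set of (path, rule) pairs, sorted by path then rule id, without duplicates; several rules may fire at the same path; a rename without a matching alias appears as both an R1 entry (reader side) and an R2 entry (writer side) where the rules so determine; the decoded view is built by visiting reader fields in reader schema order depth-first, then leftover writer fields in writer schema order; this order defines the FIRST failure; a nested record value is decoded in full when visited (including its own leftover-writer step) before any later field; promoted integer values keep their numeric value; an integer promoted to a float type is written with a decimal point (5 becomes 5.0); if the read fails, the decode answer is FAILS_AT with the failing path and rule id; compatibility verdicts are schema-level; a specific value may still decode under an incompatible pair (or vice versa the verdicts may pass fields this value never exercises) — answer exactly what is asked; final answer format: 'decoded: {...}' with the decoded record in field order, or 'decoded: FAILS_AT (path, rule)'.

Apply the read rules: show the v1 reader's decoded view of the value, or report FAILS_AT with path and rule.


each type pair in Device: writer, then reader
decode walk for Device under reader schema v1:
  channel := null (not supplied -> null)
  enabled := null (not supplied -> null)
  phone := "kappa" (no value, default fills)
  read fails at balance under R3
  => FAILS_AT (balance, R3)
ruling out the remaining Device differences:
  renamed field channel to role in record Device (alias channel declared on the renamed field) -> shifts the Device verdicts, not this decode
  renamed field email to name in record Device -> shifts the Device verdicts, not this decode
  added field locale to record Device: required string, tag 27 (in v2 it sits immediately before phone) -> shifts the Device verdicts, not this decode

decoded: FAILS_AT (balance, R3)


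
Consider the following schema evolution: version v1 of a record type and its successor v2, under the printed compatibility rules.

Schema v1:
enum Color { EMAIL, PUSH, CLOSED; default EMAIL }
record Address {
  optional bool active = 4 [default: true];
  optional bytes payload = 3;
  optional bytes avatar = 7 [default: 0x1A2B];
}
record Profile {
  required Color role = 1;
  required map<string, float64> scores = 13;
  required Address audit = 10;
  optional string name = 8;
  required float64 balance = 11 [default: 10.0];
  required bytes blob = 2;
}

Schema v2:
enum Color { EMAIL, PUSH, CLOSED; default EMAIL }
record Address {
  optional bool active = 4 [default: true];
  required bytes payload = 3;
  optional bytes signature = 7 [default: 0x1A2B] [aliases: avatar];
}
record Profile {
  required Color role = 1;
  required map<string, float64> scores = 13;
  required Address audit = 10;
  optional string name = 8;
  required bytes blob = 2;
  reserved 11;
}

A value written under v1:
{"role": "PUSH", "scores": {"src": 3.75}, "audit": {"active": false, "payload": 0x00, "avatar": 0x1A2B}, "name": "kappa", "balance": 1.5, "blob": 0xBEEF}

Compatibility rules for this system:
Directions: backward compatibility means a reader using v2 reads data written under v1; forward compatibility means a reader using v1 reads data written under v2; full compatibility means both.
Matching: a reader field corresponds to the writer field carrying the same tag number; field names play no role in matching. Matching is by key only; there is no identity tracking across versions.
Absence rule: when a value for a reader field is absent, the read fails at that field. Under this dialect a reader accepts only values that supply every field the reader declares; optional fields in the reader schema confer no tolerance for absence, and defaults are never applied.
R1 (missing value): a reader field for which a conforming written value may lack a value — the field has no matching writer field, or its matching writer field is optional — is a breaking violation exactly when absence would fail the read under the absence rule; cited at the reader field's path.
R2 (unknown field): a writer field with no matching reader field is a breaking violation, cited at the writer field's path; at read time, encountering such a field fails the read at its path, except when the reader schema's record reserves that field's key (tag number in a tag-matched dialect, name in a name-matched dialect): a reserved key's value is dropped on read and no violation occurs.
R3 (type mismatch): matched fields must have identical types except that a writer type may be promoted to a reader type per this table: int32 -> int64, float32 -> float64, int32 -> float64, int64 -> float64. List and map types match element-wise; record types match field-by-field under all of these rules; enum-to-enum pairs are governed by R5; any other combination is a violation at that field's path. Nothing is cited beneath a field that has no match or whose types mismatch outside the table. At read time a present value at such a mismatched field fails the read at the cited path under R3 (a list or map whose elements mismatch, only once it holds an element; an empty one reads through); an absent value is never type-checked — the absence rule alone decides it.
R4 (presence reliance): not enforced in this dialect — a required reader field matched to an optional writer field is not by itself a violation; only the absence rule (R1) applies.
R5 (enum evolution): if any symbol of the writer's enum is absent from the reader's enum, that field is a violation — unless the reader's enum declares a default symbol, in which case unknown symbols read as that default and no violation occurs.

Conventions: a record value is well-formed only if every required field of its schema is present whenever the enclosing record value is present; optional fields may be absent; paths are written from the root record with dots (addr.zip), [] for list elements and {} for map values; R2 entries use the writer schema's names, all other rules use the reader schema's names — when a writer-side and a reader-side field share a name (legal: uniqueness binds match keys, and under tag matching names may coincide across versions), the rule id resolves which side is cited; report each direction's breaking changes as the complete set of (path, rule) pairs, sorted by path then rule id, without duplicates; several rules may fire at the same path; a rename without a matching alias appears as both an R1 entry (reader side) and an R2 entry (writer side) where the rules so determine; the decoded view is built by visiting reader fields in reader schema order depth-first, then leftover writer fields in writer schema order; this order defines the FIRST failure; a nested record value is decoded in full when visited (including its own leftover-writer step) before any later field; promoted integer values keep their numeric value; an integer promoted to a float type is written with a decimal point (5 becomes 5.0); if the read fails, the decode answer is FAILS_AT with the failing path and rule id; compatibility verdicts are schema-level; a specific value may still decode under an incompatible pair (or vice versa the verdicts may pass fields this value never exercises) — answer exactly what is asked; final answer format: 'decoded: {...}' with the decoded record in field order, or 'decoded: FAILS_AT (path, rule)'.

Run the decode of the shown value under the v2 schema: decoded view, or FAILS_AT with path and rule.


arrows below run writer -> reader for Profile
migrating the Profile value to v2:
  role := "PUSH"
  scores := {"src": 3.75}
  audit.active := false
  audit.payload := 0x00
  audit.signature := 0x1A2B (from writer avatar)
  name := "kappa"
  blob := 0xBEEF
  writer balance: reserved -> dropped
  => decoded: {"role": "PUSH", "scores": {"src": 3.75}, "audit": {"active": false, "payload": 0x00, "signature": 0x1A2B}, "name": "kappa", "blob": 0xBEEF}
remaining Profile differences; none change what is asked:
  field payload in record Address: optional changed to required -> matters for Profile compatibility verdicts, not for this value's decode

decoded: {"role": "PUSH", "scores": {"src": 3.75}, "audit": {"active": false, "payload": 0x00, "signature": 0x1A2B}, "name": "kappa", "blob": 0xBEEF}
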